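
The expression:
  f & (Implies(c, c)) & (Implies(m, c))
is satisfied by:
  {c: True, f: True, m: False}
  {f: True, m: False, c: False}
  {c: True, m: True, f: True}


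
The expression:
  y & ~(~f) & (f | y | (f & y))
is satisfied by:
  {f: True, y: True}


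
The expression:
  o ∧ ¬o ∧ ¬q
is never true.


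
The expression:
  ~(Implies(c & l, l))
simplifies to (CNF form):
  False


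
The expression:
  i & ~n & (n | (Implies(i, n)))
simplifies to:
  False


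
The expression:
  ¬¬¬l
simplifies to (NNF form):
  ¬l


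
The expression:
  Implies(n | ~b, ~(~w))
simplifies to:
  w | (b & ~n)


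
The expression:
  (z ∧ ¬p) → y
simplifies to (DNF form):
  p ∨ y ∨ ¬z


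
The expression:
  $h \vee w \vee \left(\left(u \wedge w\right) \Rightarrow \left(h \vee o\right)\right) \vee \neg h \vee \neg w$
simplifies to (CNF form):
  $\text{True}$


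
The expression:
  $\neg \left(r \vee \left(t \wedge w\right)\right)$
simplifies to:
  $\neg r \wedge \left(\neg t \vee \neg w\right)$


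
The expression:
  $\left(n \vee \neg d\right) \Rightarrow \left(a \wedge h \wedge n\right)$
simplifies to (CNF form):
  $\left(a \vee \neg n\right) \wedge \left(d \vee n\right) \wedge \left(h \vee \neg n\right)$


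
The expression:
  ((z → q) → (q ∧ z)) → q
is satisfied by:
  {q: True, z: False}
  {z: False, q: False}
  {z: True, q: True}


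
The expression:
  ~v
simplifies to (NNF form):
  ~v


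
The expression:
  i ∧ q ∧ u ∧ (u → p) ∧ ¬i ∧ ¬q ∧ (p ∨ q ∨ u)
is never true.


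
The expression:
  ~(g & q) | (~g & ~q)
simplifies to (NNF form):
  ~g | ~q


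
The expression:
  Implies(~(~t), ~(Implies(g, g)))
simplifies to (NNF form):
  ~t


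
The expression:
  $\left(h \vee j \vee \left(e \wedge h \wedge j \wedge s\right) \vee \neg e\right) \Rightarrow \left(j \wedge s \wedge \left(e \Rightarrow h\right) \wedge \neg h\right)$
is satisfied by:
  {e: True, s: True, h: False, j: False}
  {e: True, s: False, h: False, j: False}
  {j: True, s: True, h: False, e: False}


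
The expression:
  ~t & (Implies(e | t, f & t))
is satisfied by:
  {e: False, t: False}


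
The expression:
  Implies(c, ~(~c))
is always true.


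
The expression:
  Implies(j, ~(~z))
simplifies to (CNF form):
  z | ~j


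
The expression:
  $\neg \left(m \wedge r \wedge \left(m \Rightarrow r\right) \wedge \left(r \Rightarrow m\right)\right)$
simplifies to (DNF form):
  $\neg m \vee \neg r$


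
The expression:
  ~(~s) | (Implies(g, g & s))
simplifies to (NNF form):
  s | ~g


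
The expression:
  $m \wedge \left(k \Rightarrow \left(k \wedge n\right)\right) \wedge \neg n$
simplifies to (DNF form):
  $m \wedge \neg k \wedge \neg n$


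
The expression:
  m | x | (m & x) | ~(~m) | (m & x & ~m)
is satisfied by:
  {x: True, m: True}
  {x: True, m: False}
  {m: True, x: False}


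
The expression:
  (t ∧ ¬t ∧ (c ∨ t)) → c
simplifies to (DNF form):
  True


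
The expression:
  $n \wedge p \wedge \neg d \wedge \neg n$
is never true.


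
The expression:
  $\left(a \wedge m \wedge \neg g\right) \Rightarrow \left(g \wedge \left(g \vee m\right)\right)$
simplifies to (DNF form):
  $g \vee \neg a \vee \neg m$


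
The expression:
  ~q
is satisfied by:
  {q: False}


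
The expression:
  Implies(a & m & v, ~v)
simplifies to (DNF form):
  ~a | ~m | ~v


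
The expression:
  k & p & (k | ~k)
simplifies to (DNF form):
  k & p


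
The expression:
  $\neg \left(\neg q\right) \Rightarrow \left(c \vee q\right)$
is always true.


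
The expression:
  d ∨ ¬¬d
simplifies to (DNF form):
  d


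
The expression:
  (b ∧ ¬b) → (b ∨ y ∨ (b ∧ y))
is always true.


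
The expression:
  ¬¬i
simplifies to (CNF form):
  i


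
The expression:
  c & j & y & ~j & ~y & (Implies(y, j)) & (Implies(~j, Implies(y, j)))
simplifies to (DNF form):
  False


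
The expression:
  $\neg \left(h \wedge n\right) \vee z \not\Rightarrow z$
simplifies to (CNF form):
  $\neg h \vee \neg n$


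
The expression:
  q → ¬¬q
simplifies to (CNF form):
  True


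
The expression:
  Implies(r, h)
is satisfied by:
  {h: True, r: False}
  {r: False, h: False}
  {r: True, h: True}


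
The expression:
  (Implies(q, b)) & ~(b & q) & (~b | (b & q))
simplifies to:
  ~b & ~q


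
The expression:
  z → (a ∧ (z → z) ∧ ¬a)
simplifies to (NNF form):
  ¬z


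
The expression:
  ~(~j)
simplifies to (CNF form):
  j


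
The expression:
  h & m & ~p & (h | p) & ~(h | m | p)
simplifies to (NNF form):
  False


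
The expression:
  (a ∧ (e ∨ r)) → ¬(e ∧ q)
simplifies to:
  ¬a ∨ ¬e ∨ ¬q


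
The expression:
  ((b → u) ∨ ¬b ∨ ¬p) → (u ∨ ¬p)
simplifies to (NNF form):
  b ∨ u ∨ ¬p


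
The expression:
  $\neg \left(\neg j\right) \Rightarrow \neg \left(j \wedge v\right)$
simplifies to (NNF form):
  $\neg j \vee \neg v$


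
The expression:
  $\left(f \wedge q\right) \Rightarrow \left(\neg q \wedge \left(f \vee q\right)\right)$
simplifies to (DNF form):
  $\neg f \vee \neg q$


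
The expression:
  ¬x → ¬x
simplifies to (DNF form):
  True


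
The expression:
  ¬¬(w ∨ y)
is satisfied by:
  {y: True, w: True}
  {y: True, w: False}
  {w: True, y: False}


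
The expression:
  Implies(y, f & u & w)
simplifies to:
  ~y | (f & u & w)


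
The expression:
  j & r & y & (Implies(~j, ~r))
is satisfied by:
  {r: True, j: True, y: True}


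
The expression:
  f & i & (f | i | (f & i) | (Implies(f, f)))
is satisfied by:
  {i: True, f: True}


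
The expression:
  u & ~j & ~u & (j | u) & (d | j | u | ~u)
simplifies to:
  False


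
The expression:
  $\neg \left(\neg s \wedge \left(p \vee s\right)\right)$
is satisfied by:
  {s: True, p: False}
  {p: False, s: False}
  {p: True, s: True}


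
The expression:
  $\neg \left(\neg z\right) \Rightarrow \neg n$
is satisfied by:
  {z: False, n: False}
  {n: True, z: False}
  {z: True, n: False}


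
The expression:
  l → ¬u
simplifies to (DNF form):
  ¬l ∨ ¬u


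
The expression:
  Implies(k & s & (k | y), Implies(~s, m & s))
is always true.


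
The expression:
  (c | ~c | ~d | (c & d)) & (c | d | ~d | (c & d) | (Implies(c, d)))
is always true.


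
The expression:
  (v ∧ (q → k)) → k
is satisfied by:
  {k: True, q: True, v: False}
  {k: True, v: False, q: False}
  {q: True, v: False, k: False}
  {q: False, v: False, k: False}
  {k: True, q: True, v: True}
  {k: True, v: True, q: False}
  {q: True, v: True, k: False}


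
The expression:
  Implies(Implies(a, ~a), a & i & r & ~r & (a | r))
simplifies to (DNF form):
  a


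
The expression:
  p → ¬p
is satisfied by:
  {p: False}


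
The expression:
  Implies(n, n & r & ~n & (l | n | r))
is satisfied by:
  {n: False}


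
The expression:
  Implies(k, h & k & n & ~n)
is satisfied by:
  {k: False}


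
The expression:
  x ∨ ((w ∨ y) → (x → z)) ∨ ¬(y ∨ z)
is always true.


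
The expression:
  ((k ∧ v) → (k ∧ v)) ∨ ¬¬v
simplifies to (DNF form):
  True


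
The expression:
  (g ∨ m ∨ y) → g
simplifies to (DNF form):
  g ∨ (¬m ∧ ¬y)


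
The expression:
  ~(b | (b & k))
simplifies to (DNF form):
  ~b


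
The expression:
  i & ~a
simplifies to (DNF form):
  i & ~a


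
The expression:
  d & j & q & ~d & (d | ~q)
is never true.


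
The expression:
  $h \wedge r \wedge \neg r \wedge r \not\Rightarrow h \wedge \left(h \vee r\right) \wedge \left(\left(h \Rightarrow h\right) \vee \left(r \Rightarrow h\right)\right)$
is never true.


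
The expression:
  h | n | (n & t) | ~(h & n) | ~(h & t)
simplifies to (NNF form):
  True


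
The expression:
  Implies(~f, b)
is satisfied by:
  {b: True, f: True}
  {b: True, f: False}
  {f: True, b: False}


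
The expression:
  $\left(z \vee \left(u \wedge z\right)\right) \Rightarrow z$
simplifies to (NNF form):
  $\text{True}$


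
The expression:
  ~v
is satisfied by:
  {v: False}


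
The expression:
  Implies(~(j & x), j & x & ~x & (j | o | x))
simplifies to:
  j & x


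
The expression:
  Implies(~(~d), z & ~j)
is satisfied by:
  {z: True, j: False, d: False}
  {j: False, d: False, z: False}
  {z: True, j: True, d: False}
  {j: True, z: False, d: False}
  {d: True, z: True, j: False}


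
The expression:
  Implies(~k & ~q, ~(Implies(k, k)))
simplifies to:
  k | q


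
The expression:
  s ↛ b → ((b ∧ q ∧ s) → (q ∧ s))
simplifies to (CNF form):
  True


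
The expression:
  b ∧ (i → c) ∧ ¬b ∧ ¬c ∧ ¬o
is never true.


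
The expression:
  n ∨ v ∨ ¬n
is always true.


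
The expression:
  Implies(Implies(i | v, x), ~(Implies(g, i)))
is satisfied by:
  {v: True, g: True, x: False, i: False}
  {v: True, g: False, x: False, i: False}
  {g: True, i: False, v: False, x: False}
  {i: True, v: True, g: True, x: False}
  {i: True, v: True, g: False, x: False}
  {i: True, g: True, v: False, x: False}
  {i: True, g: False, v: False, x: False}
  {x: True, v: True, g: True, i: False}
  {x: True, v: False, g: True, i: False}


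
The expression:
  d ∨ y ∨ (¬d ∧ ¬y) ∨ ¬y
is always true.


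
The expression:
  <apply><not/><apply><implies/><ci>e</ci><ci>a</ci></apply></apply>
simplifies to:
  <apply><and/><ci>e</ci><apply><not/><ci>a</ci></apply></apply>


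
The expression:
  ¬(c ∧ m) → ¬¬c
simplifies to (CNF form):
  c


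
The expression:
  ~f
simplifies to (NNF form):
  ~f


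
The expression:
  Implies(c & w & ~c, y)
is always true.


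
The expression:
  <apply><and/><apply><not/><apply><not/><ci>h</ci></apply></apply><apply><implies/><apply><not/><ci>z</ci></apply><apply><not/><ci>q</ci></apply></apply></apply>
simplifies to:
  <apply><and/><ci>h</ci><apply><or/><ci>z</ci><apply><not/><ci>q</ci></apply></apply></apply>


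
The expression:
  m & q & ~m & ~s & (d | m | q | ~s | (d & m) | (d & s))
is never true.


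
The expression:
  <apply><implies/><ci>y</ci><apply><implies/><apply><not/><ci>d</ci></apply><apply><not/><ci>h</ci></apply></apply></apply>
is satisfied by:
  {d: True, h: False, y: False}
  {h: False, y: False, d: False}
  {d: True, y: True, h: False}
  {y: True, h: False, d: False}
  {d: True, h: True, y: False}
  {h: True, d: False, y: False}
  {d: True, y: True, h: True}


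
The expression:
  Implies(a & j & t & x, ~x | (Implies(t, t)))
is always true.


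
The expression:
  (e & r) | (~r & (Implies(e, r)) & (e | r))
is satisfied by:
  {r: True, e: True}


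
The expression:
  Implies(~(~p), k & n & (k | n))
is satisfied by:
  {k: True, n: True, p: False}
  {k: True, n: False, p: False}
  {n: True, k: False, p: False}
  {k: False, n: False, p: False}
  {k: True, p: True, n: True}


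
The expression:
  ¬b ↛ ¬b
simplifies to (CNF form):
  False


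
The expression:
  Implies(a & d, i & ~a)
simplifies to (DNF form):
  ~a | ~d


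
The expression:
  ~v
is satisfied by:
  {v: False}


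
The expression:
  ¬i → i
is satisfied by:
  {i: True}


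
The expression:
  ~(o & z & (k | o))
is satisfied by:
  {o: False, z: False}
  {z: True, o: False}
  {o: True, z: False}


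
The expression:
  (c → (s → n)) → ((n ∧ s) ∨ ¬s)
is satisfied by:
  {n: True, c: True, s: False}
  {n: True, s: False, c: False}
  {c: True, s: False, n: False}
  {c: False, s: False, n: False}
  {n: True, c: True, s: True}
  {n: True, s: True, c: False}
  {c: True, s: True, n: False}


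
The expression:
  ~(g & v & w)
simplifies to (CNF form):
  ~g | ~v | ~w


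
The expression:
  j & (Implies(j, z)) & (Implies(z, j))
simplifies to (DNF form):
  j & z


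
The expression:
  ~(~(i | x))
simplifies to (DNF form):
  i | x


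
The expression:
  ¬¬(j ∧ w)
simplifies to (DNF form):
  j ∧ w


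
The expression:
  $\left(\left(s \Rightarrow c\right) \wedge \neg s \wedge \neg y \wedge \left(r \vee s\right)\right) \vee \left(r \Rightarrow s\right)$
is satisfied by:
  {s: True, y: False, r: False}
  {s: False, y: False, r: False}
  {r: True, s: True, y: False}
  {r: True, s: False, y: False}
  {y: True, s: True, r: False}
  {y: True, s: False, r: False}
  {y: True, r: True, s: True}


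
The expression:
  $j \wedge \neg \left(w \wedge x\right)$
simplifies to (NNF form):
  $j \wedge \left(\neg w \vee \neg x\right)$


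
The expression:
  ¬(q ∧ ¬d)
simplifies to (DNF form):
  d ∨ ¬q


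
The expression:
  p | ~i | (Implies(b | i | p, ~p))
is always true.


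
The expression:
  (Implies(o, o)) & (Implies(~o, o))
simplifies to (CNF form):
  o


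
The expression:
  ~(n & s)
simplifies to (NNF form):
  ~n | ~s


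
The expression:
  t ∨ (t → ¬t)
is always true.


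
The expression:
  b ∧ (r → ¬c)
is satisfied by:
  {b: True, c: False, r: False}
  {r: True, b: True, c: False}
  {c: True, b: True, r: False}


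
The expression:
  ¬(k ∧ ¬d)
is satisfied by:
  {d: True, k: False}
  {k: False, d: False}
  {k: True, d: True}


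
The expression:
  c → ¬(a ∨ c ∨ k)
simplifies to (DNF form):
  ¬c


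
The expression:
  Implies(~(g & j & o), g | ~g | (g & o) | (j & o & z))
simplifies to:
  True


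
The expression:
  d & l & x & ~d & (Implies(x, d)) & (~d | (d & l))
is never true.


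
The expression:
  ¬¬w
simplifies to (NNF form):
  w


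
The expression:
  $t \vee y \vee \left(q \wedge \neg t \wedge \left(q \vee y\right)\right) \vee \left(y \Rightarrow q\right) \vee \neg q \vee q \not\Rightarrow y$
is always true.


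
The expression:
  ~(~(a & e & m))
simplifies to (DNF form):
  a & e & m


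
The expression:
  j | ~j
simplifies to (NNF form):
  True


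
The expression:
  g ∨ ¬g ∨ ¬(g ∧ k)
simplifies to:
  True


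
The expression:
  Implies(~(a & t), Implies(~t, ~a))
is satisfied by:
  {t: True, a: False}
  {a: False, t: False}
  {a: True, t: True}


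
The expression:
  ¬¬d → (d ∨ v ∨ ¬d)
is always true.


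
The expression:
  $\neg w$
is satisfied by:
  {w: False}


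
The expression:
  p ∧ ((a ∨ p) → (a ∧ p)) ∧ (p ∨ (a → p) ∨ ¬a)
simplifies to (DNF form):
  a ∧ p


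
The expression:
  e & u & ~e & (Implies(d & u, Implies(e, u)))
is never true.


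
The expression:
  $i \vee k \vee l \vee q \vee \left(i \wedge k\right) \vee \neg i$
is always true.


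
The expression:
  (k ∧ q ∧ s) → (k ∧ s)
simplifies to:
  True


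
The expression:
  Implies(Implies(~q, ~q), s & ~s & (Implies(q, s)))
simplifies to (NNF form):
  False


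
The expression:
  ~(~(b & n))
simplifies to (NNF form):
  b & n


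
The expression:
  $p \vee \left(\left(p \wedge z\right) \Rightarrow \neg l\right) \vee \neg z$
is always true.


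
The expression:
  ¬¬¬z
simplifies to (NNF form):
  ¬z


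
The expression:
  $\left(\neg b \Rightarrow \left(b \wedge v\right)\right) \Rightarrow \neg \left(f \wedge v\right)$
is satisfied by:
  {v: False, b: False, f: False}
  {f: True, v: False, b: False}
  {b: True, v: False, f: False}
  {f: True, b: True, v: False}
  {v: True, f: False, b: False}
  {f: True, v: True, b: False}
  {b: True, v: True, f: False}


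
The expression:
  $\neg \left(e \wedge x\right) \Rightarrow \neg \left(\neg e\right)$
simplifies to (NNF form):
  $e$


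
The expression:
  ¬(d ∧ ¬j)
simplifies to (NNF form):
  j ∨ ¬d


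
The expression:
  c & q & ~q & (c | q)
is never true.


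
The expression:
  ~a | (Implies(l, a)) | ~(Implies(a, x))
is always true.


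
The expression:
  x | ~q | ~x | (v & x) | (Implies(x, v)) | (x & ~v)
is always true.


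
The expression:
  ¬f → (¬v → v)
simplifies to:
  f ∨ v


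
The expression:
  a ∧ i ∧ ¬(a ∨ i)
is never true.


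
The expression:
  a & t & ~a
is never true.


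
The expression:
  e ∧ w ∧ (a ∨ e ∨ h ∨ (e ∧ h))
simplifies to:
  e ∧ w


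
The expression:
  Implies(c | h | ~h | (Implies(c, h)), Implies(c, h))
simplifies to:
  h | ~c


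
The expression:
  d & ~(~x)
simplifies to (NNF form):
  d & x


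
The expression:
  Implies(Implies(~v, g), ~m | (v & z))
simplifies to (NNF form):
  ~m | (v & z) | (~g & ~v)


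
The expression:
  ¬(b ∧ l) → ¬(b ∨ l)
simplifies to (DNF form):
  (b ∧ l) ∨ (¬b ∧ ¬l)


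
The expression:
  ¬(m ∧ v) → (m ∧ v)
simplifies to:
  m ∧ v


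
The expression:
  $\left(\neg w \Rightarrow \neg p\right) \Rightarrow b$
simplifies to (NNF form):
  $b \vee \left(p \wedge \neg w\right)$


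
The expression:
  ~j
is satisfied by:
  {j: False}


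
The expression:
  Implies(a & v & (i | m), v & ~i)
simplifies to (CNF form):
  ~a | ~i | ~v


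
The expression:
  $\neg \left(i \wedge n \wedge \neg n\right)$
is always true.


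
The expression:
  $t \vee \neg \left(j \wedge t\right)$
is always true.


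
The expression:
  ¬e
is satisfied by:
  {e: False}


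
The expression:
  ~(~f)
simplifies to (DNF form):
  f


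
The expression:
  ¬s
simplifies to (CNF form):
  ¬s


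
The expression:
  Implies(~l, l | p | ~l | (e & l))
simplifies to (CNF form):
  True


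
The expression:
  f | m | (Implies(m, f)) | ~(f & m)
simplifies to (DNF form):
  True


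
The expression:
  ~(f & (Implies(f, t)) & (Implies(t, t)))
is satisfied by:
  {t: False, f: False}
  {f: True, t: False}
  {t: True, f: False}


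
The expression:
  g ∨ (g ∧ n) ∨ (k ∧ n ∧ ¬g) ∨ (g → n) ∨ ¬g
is always true.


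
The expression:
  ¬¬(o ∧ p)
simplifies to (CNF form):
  o ∧ p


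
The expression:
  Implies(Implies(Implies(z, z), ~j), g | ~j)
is always true.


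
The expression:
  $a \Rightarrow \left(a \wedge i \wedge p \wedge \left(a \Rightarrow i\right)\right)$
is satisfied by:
  {p: True, i: True, a: False}
  {p: True, i: False, a: False}
  {i: True, p: False, a: False}
  {p: False, i: False, a: False}
  {a: True, p: True, i: True}


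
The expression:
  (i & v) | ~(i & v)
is always true.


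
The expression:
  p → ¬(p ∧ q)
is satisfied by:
  {p: False, q: False}
  {q: True, p: False}
  {p: True, q: False}


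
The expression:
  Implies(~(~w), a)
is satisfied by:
  {a: True, w: False}
  {w: False, a: False}
  {w: True, a: True}


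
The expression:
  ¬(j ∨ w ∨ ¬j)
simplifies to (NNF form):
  False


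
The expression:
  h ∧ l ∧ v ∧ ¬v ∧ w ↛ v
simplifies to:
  False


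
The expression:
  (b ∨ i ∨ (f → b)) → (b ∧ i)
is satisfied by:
  {i: True, b: True, f: True}
  {i: True, b: True, f: False}
  {f: True, b: False, i: False}


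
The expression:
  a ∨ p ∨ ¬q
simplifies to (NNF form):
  a ∨ p ∨ ¬q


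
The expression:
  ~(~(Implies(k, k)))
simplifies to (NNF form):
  True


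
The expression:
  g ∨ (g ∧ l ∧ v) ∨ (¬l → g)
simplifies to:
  g ∨ l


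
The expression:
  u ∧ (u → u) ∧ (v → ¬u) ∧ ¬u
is never true.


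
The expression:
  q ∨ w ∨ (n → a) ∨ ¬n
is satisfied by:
  {a: True, q: True, w: True, n: False}
  {a: True, q: True, w: False, n: False}
  {a: True, w: True, q: False, n: False}
  {a: True, w: False, q: False, n: False}
  {q: True, w: True, a: False, n: False}
  {q: True, a: False, w: False, n: False}
  {q: False, w: True, a: False, n: False}
  {q: False, a: False, w: False, n: False}
  {a: True, n: True, q: True, w: True}
  {a: True, n: True, q: True, w: False}
  {a: True, n: True, w: True, q: False}
  {a: True, n: True, w: False, q: False}
  {n: True, q: True, w: True, a: False}
  {n: True, q: True, w: False, a: False}
  {n: True, w: True, q: False, a: False}


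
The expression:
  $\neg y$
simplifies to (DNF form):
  $\neg y$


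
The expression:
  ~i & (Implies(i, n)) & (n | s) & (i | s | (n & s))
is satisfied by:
  {s: True, i: False}


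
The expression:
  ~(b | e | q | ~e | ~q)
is never true.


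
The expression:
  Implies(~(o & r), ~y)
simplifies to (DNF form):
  ~y | (o & r)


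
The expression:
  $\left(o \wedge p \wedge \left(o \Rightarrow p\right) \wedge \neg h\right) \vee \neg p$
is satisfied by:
  {o: True, h: False, p: False}
  {h: False, p: False, o: False}
  {o: True, h: True, p: False}
  {h: True, o: False, p: False}
  {p: True, o: True, h: False}


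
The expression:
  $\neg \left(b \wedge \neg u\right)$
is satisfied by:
  {u: True, b: False}
  {b: False, u: False}
  {b: True, u: True}


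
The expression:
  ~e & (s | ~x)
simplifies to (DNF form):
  (s & ~e) | (~e & ~x)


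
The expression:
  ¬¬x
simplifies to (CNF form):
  x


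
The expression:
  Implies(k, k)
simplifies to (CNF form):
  True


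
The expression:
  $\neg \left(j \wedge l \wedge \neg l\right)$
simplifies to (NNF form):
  $\text{True}$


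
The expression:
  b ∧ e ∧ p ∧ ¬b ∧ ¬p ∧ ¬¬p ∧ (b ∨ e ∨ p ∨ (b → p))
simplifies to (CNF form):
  False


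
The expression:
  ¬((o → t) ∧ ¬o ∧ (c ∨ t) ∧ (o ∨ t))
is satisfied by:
  {o: True, t: False}
  {t: False, o: False}
  {t: True, o: True}


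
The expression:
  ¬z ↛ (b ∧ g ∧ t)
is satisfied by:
  {z: False, g: False, t: False, b: False}
  {b: True, z: False, g: False, t: False}
  {t: True, z: False, g: False, b: False}
  {b: True, t: True, z: False, g: False}
  {g: True, b: False, z: False, t: False}
  {b: True, g: True, z: False, t: False}
  {t: True, g: True, b: False, z: False}


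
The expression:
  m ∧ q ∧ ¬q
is never true.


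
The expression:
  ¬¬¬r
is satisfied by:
  {r: False}


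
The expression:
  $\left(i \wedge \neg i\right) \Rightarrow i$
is always true.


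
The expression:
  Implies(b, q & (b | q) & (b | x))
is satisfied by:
  {q: True, b: False}
  {b: False, q: False}
  {b: True, q: True}


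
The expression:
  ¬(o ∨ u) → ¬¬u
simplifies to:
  o ∨ u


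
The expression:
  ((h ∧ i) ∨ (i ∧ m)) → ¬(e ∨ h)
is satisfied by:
  {e: False, h: False, i: False, m: False}
  {m: True, e: False, h: False, i: False}
  {e: True, m: False, h: False, i: False}
  {m: True, e: True, h: False, i: False}
  {h: True, m: False, e: False, i: False}
  {h: True, m: True, e: False, i: False}
  {h: True, e: True, m: False, i: False}
  {m: True, h: True, e: True, i: False}
  {i: True, m: False, e: False, h: False}
  {i: True, m: True, e: False, h: False}
  {i: True, e: True, m: False, h: False}


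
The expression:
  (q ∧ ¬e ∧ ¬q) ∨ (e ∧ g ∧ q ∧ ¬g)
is never true.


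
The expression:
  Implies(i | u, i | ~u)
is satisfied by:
  {i: True, u: False}
  {u: False, i: False}
  {u: True, i: True}


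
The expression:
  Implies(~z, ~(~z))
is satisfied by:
  {z: True}


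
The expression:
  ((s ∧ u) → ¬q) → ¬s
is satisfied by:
  {u: True, q: True, s: False}
  {u: True, q: False, s: False}
  {q: True, u: False, s: False}
  {u: False, q: False, s: False}
  {u: True, s: True, q: True}


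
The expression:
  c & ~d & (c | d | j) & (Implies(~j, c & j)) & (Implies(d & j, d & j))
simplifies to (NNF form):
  c & j & ~d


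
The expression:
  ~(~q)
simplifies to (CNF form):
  q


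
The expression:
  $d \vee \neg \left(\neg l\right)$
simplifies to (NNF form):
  $d \vee l$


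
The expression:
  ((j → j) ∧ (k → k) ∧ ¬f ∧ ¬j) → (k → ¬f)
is always true.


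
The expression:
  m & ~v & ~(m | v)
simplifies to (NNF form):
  False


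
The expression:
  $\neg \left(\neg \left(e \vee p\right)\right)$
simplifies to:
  $e \vee p$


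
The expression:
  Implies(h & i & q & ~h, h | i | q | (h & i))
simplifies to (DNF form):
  True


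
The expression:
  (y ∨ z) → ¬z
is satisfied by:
  {z: False}


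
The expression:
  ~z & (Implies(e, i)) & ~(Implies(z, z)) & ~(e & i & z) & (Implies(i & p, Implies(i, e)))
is never true.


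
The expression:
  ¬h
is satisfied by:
  {h: False}


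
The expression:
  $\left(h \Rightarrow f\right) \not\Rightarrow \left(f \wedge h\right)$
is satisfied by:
  {h: False}


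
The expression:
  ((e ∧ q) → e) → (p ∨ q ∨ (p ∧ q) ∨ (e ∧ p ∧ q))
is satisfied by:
  {q: True, p: True}
  {q: True, p: False}
  {p: True, q: False}


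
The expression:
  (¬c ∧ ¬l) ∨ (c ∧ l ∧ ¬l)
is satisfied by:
  {l: False, c: False}


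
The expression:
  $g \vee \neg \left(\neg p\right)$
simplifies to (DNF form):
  $g \vee p$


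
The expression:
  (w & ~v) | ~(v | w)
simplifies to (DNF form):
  ~v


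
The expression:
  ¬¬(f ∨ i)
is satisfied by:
  {i: True, f: True}
  {i: True, f: False}
  {f: True, i: False}


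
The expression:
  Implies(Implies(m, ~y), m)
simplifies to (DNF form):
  m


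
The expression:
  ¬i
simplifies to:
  ¬i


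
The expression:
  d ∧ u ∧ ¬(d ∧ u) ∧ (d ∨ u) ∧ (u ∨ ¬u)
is never true.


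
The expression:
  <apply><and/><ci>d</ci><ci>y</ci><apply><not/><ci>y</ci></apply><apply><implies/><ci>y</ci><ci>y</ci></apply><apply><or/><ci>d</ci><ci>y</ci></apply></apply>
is never true.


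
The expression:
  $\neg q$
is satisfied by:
  {q: False}


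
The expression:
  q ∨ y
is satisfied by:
  {y: True, q: True}
  {y: True, q: False}
  {q: True, y: False}


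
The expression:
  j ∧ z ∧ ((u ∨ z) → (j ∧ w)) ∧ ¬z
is never true.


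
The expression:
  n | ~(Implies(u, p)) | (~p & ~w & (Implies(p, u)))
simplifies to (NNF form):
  n | (u & ~p) | (~p & ~w)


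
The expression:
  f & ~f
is never true.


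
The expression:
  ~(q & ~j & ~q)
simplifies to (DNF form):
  True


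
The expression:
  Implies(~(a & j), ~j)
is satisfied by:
  {a: True, j: False}
  {j: False, a: False}
  {j: True, a: True}


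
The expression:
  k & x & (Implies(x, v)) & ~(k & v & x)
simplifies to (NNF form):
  False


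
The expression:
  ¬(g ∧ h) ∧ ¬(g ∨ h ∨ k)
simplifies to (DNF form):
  ¬g ∧ ¬h ∧ ¬k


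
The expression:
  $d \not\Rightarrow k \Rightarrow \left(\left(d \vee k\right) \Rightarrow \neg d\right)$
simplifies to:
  $k \vee \neg d$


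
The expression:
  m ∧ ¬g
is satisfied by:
  {m: True, g: False}


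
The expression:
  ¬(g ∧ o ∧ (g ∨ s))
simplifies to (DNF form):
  ¬g ∨ ¬o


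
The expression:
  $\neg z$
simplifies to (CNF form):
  $\neg z$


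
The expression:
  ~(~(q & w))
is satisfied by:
  {w: True, q: True}


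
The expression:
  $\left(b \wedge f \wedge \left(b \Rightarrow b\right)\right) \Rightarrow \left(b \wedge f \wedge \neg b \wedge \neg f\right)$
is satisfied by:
  {b: False, f: False}
  {f: True, b: False}
  {b: True, f: False}


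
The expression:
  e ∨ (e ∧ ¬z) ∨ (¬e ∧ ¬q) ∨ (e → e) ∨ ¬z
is always true.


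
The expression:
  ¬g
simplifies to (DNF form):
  ¬g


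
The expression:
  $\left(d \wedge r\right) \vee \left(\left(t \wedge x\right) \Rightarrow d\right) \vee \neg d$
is always true.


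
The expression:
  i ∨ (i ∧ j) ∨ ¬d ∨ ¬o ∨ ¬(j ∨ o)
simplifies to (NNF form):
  i ∨ ¬d ∨ ¬o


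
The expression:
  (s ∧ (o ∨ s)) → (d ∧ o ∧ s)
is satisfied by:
  {d: True, o: True, s: False}
  {d: True, o: False, s: False}
  {o: True, d: False, s: False}
  {d: False, o: False, s: False}
  {d: True, s: True, o: True}


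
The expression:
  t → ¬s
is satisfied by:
  {s: False, t: False}
  {t: True, s: False}
  {s: True, t: False}


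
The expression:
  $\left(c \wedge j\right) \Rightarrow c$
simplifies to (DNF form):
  $\text{True}$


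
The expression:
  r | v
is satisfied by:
  {r: True, v: True}
  {r: True, v: False}
  {v: True, r: False}


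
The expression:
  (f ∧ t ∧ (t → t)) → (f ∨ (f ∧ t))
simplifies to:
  True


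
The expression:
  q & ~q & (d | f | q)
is never true.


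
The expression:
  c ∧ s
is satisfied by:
  {c: True, s: True}


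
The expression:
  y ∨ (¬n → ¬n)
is always true.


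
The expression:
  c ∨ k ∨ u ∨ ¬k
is always true.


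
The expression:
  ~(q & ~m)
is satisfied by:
  {m: True, q: False}
  {q: False, m: False}
  {q: True, m: True}


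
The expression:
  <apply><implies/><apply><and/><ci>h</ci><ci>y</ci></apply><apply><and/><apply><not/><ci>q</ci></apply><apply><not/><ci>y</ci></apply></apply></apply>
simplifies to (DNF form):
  <apply><or/><apply><not/><ci>h</ci></apply><apply><not/><ci>y</ci></apply></apply>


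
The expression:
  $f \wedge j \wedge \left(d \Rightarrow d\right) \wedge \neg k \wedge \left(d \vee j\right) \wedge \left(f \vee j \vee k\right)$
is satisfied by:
  {j: True, f: True, k: False}


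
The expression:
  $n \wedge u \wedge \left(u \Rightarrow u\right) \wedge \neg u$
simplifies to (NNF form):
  $\text{False}$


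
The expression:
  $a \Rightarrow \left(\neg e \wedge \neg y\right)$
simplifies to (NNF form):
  $\left(\neg e \wedge \neg y\right) \vee \neg a$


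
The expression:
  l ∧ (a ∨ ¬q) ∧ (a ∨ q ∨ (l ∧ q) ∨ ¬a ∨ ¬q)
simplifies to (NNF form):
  l ∧ (a ∨ ¬q)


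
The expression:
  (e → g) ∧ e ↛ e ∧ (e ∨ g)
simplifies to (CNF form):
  False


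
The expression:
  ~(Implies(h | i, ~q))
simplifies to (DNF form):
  (h & q) | (i & q)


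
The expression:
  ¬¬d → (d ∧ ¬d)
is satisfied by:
  {d: False}


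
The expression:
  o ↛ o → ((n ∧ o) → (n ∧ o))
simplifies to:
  True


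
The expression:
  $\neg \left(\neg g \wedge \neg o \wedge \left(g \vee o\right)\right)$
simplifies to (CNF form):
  $\text{True}$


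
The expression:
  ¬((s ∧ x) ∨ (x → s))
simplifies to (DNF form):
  x ∧ ¬s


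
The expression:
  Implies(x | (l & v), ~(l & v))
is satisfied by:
  {l: False, v: False}
  {v: True, l: False}
  {l: True, v: False}


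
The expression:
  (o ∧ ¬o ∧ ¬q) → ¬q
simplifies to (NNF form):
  True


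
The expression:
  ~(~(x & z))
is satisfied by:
  {z: True, x: True}


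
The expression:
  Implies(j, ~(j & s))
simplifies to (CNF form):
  ~j | ~s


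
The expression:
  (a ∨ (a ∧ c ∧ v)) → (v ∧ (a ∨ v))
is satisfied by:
  {v: True, a: False}
  {a: False, v: False}
  {a: True, v: True}


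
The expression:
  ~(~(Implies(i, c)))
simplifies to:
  c | ~i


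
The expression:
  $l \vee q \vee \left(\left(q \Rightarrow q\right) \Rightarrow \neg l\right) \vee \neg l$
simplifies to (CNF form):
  $\text{True}$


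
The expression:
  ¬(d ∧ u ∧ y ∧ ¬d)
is always true.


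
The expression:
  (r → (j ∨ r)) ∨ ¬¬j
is always true.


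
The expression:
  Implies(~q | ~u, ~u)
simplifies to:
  q | ~u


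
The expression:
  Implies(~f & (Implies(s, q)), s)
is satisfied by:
  {s: True, f: True}
  {s: True, f: False}
  {f: True, s: False}


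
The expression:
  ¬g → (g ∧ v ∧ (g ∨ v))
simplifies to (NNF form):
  g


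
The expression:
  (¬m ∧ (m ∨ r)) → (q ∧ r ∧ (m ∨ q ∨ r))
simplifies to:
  m ∨ q ∨ ¬r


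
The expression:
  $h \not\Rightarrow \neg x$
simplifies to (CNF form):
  $h \wedge x$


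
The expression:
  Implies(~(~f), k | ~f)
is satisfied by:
  {k: True, f: False}
  {f: False, k: False}
  {f: True, k: True}


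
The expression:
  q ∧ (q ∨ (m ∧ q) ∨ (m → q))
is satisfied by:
  {q: True}


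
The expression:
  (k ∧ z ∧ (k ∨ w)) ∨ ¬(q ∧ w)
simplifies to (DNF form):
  (k ∧ z) ∨ ¬q ∨ ¬w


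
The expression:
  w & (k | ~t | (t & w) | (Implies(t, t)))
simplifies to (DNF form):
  w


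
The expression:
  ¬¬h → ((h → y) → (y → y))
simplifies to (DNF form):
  True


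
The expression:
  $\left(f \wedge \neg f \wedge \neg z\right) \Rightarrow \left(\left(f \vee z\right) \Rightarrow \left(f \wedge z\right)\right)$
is always true.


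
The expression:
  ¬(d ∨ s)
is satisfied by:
  {d: False, s: False}


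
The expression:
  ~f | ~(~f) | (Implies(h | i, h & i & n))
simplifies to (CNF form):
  True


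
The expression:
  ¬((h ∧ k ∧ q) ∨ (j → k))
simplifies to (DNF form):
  j ∧ ¬k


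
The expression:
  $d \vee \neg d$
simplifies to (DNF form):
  $\text{True}$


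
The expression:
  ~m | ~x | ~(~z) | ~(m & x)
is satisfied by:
  {z: True, m: False, x: False}
  {m: False, x: False, z: False}
  {x: True, z: True, m: False}
  {x: True, m: False, z: False}
  {z: True, m: True, x: False}
  {m: True, z: False, x: False}
  {x: True, m: True, z: True}


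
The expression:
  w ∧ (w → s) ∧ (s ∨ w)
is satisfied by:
  {w: True, s: True}


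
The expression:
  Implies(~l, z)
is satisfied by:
  {z: True, l: True}
  {z: True, l: False}
  {l: True, z: False}


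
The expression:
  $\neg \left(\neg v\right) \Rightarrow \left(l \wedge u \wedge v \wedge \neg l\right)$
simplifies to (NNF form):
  $\neg v$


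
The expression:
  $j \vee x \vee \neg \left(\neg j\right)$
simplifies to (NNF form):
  $j \vee x$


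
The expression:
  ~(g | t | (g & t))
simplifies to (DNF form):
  ~g & ~t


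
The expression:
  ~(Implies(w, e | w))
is never true.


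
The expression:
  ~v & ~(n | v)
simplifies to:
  ~n & ~v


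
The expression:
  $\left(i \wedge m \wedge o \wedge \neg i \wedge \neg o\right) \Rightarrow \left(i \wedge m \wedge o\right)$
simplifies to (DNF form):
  $\text{True}$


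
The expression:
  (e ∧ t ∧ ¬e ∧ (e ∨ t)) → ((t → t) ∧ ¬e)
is always true.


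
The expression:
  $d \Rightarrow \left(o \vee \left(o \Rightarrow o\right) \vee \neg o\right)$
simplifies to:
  $\text{True}$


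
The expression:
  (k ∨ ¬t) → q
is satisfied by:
  {q: True, t: True, k: False}
  {q: True, t: False, k: False}
  {q: True, k: True, t: True}
  {q: True, k: True, t: False}
  {t: True, k: False, q: False}


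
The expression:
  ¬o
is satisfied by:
  {o: False}


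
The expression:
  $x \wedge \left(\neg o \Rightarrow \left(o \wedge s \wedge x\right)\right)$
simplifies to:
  $o \wedge x$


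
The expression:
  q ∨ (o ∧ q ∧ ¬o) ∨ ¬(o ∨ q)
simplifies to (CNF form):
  q ∨ ¬o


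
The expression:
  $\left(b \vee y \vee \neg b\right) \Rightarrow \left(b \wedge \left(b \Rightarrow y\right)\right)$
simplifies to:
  $b \wedge y$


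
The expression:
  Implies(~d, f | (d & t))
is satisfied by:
  {d: True, f: True}
  {d: True, f: False}
  {f: True, d: False}


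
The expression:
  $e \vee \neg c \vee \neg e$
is always true.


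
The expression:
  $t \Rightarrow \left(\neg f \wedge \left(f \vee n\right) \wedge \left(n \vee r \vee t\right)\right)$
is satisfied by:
  {n: True, f: False, t: False}
  {f: False, t: False, n: False}
  {n: True, f: True, t: False}
  {f: True, n: False, t: False}
  {t: True, n: True, f: False}


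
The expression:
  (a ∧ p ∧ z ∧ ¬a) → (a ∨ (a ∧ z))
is always true.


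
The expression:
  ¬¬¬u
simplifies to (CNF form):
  ¬u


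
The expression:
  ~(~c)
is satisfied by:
  {c: True}


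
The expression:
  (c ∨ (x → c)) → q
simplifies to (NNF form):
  q ∨ (x ∧ ¬c)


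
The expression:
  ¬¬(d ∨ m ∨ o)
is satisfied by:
  {d: True, o: True, m: True}
  {d: True, o: True, m: False}
  {d: True, m: True, o: False}
  {d: True, m: False, o: False}
  {o: True, m: True, d: False}
  {o: True, m: False, d: False}
  {m: True, o: False, d: False}


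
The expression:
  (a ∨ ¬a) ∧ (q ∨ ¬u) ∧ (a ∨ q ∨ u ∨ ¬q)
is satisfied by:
  {q: True, u: False}
  {u: False, q: False}
  {u: True, q: True}


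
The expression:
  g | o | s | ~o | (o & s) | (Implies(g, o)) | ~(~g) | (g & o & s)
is always true.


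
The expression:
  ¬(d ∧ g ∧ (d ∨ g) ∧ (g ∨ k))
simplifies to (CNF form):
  ¬d ∨ ¬g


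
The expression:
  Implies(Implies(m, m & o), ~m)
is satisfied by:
  {m: False, o: False}
  {o: True, m: False}
  {m: True, o: False}


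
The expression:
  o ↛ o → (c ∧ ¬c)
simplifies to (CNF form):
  True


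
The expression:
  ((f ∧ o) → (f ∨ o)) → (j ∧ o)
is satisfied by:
  {j: True, o: True}


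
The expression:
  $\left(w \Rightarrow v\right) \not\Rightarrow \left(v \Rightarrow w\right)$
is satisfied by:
  {v: True, w: False}


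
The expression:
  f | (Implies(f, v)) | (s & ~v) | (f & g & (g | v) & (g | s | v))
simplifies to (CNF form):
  True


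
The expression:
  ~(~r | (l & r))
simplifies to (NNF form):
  r & ~l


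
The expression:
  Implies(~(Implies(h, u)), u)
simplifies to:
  u | ~h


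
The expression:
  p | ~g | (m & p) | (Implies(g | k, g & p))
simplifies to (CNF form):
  p | ~g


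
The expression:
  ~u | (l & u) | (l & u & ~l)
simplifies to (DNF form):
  l | ~u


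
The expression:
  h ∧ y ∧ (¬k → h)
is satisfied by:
  {h: True, y: True}


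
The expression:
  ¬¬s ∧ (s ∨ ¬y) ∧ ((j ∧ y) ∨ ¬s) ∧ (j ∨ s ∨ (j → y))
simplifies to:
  j ∧ s ∧ y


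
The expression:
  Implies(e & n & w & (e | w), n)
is always true.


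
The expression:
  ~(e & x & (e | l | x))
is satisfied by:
  {e: False, x: False}
  {x: True, e: False}
  {e: True, x: False}


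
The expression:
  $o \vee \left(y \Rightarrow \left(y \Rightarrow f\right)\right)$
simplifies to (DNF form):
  $f \vee o \vee \neg y$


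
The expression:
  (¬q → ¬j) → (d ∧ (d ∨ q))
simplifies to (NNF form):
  d ∨ (j ∧ ¬q)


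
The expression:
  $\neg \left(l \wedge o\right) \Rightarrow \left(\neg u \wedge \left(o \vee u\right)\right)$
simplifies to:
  $o \wedge \left(l \vee \neg u\right)$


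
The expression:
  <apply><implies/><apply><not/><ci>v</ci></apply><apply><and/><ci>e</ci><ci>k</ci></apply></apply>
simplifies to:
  <apply><or/><ci>v</ci><apply><and/><ci>e</ci><ci>k</ci></apply></apply>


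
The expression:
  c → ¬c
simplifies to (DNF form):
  ¬c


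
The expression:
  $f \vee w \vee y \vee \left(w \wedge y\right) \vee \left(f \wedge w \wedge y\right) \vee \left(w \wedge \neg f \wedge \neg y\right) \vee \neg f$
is always true.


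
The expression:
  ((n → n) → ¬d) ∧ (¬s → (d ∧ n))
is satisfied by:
  {s: True, d: False}
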